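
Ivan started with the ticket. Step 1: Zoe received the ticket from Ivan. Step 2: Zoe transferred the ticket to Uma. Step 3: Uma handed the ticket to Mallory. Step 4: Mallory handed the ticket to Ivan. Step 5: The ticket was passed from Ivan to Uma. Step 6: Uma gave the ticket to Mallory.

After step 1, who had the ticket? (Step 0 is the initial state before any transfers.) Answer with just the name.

Tracking the ticket holder through step 1:
After step 0 (start): Ivan
After step 1: Zoe

At step 1, the holder is Zoe.

Answer: Zoe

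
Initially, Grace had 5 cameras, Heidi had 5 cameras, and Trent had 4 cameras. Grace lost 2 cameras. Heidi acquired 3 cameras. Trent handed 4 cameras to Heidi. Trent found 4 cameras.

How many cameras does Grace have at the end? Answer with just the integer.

Answer: 3

Derivation:
Tracking counts step by step:
Start: Grace=5, Heidi=5, Trent=4
Event 1 (Grace -2): Grace: 5 -> 3. State: Grace=3, Heidi=5, Trent=4
Event 2 (Heidi +3): Heidi: 5 -> 8. State: Grace=3, Heidi=8, Trent=4
Event 3 (Trent -> Heidi, 4): Trent: 4 -> 0, Heidi: 8 -> 12. State: Grace=3, Heidi=12, Trent=0
Event 4 (Trent +4): Trent: 0 -> 4. State: Grace=3, Heidi=12, Trent=4

Grace's final count: 3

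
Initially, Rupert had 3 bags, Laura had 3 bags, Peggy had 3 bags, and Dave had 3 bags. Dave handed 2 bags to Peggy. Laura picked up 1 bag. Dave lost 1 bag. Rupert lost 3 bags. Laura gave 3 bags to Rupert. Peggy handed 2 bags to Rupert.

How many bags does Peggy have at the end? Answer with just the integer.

Tracking counts step by step:
Start: Rupert=3, Laura=3, Peggy=3, Dave=3
Event 1 (Dave -> Peggy, 2): Dave: 3 -> 1, Peggy: 3 -> 5. State: Rupert=3, Laura=3, Peggy=5, Dave=1
Event 2 (Laura +1): Laura: 3 -> 4. State: Rupert=3, Laura=4, Peggy=5, Dave=1
Event 3 (Dave -1): Dave: 1 -> 0. State: Rupert=3, Laura=4, Peggy=5, Dave=0
Event 4 (Rupert -3): Rupert: 3 -> 0. State: Rupert=0, Laura=4, Peggy=5, Dave=0
Event 5 (Laura -> Rupert, 3): Laura: 4 -> 1, Rupert: 0 -> 3. State: Rupert=3, Laura=1, Peggy=5, Dave=0
Event 6 (Peggy -> Rupert, 2): Peggy: 5 -> 3, Rupert: 3 -> 5. State: Rupert=5, Laura=1, Peggy=3, Dave=0

Peggy's final count: 3

Answer: 3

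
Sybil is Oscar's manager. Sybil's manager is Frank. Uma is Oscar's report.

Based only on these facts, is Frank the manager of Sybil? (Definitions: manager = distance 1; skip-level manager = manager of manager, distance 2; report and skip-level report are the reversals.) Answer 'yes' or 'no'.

Reconstructing the manager chain from the given facts:
  Frank -> Sybil -> Oscar -> Uma
(each arrow means 'manager of the next')
Positions in the chain (0 = top):
  position of Frank: 0
  position of Sybil: 1
  position of Oscar: 2
  position of Uma: 3

Frank is at position 0, Sybil is at position 1; signed distance (j - i) = 1.
'manager' requires j - i = 1. Actual distance is 1, so the relation HOLDS.

Answer: yes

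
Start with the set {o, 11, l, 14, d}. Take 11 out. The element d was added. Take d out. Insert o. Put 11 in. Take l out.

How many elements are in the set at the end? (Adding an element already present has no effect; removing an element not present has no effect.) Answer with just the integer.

Tracking the set through each operation:
Start: {11, 14, d, l, o}
Event 1 (remove 11): removed. Set: {14, d, l, o}
Event 2 (add d): already present, no change. Set: {14, d, l, o}
Event 3 (remove d): removed. Set: {14, l, o}
Event 4 (add o): already present, no change. Set: {14, l, o}
Event 5 (add 11): added. Set: {11, 14, l, o}
Event 6 (remove l): removed. Set: {11, 14, o}

Final set: {11, 14, o} (size 3)

Answer: 3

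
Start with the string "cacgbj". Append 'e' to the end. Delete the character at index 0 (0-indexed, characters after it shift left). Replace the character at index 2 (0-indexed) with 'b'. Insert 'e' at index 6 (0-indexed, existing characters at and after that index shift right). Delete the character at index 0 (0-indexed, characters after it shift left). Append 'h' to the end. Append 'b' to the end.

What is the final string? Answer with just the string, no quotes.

Answer: cbbjeehb

Derivation:
Applying each edit step by step:
Start: "cacgbj"
Op 1 (append 'e'): "cacgbj" -> "cacgbje"
Op 2 (delete idx 0 = 'c'): "cacgbje" -> "acgbje"
Op 3 (replace idx 2: 'g' -> 'b'): "acgbje" -> "acbbje"
Op 4 (insert 'e' at idx 6): "acbbje" -> "acbbjee"
Op 5 (delete idx 0 = 'a'): "acbbjee" -> "cbbjee"
Op 6 (append 'h'): "cbbjee" -> "cbbjeeh"
Op 7 (append 'b'): "cbbjeeh" -> "cbbjeehb"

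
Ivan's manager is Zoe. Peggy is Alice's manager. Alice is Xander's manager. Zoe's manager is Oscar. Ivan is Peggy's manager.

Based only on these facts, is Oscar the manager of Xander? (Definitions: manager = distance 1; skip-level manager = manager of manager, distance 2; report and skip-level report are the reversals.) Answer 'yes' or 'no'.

Reconstructing the manager chain from the given facts:
  Oscar -> Zoe -> Ivan -> Peggy -> Alice -> Xander
(each arrow means 'manager of the next')
Positions in the chain (0 = top):
  position of Oscar: 0
  position of Zoe: 1
  position of Ivan: 2
  position of Peggy: 3
  position of Alice: 4
  position of Xander: 5

Oscar is at position 0, Xander is at position 5; signed distance (j - i) = 5.
'manager' requires j - i = 1. Actual distance is 5, so the relation does NOT hold.

Answer: no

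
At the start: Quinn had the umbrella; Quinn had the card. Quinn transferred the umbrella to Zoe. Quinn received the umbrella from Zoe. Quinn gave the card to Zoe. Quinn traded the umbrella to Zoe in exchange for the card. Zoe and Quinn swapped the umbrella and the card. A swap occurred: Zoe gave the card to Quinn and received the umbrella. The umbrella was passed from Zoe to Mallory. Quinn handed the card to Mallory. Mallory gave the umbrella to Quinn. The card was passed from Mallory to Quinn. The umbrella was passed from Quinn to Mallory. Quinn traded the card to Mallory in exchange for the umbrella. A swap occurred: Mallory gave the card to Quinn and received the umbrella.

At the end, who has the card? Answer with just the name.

Answer: Quinn

Derivation:
Tracking all object holders:
Start: umbrella:Quinn, card:Quinn
Event 1 (give umbrella: Quinn -> Zoe). State: umbrella:Zoe, card:Quinn
Event 2 (give umbrella: Zoe -> Quinn). State: umbrella:Quinn, card:Quinn
Event 3 (give card: Quinn -> Zoe). State: umbrella:Quinn, card:Zoe
Event 4 (swap umbrella<->card: now umbrella:Zoe, card:Quinn). State: umbrella:Zoe, card:Quinn
Event 5 (swap umbrella<->card: now umbrella:Quinn, card:Zoe). State: umbrella:Quinn, card:Zoe
Event 6 (swap card<->umbrella: now card:Quinn, umbrella:Zoe). State: umbrella:Zoe, card:Quinn
Event 7 (give umbrella: Zoe -> Mallory). State: umbrella:Mallory, card:Quinn
Event 8 (give card: Quinn -> Mallory). State: umbrella:Mallory, card:Mallory
Event 9 (give umbrella: Mallory -> Quinn). State: umbrella:Quinn, card:Mallory
Event 10 (give card: Mallory -> Quinn). State: umbrella:Quinn, card:Quinn
Event 11 (give umbrella: Quinn -> Mallory). State: umbrella:Mallory, card:Quinn
Event 12 (swap card<->umbrella: now card:Mallory, umbrella:Quinn). State: umbrella:Quinn, card:Mallory
Event 13 (swap card<->umbrella: now card:Quinn, umbrella:Mallory). State: umbrella:Mallory, card:Quinn

Final state: umbrella:Mallory, card:Quinn
The card is held by Quinn.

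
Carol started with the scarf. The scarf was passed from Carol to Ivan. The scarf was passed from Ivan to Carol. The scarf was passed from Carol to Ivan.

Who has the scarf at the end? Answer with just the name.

Answer: Ivan

Derivation:
Tracking the scarf through each event:
Start: Carol has the scarf.
After event 1: Ivan has the scarf.
After event 2: Carol has the scarf.
After event 3: Ivan has the scarf.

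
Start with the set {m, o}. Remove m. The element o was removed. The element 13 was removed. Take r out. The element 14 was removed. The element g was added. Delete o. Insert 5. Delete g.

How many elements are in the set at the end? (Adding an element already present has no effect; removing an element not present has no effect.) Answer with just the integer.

Answer: 1

Derivation:
Tracking the set through each operation:
Start: {m, o}
Event 1 (remove m): removed. Set: {o}
Event 2 (remove o): removed. Set: {}
Event 3 (remove 13): not present, no change. Set: {}
Event 4 (remove r): not present, no change. Set: {}
Event 5 (remove 14): not present, no change. Set: {}
Event 6 (add g): added. Set: {g}
Event 7 (remove o): not present, no change. Set: {g}
Event 8 (add 5): added. Set: {5, g}
Event 9 (remove g): removed. Set: {5}

Final set: {5} (size 1)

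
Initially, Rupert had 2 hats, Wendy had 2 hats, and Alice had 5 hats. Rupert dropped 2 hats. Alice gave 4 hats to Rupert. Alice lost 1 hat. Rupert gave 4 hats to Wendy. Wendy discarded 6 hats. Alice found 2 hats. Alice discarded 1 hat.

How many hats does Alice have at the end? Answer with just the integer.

Tracking counts step by step:
Start: Rupert=2, Wendy=2, Alice=5
Event 1 (Rupert -2): Rupert: 2 -> 0. State: Rupert=0, Wendy=2, Alice=5
Event 2 (Alice -> Rupert, 4): Alice: 5 -> 1, Rupert: 0 -> 4. State: Rupert=4, Wendy=2, Alice=1
Event 3 (Alice -1): Alice: 1 -> 0. State: Rupert=4, Wendy=2, Alice=0
Event 4 (Rupert -> Wendy, 4): Rupert: 4 -> 0, Wendy: 2 -> 6. State: Rupert=0, Wendy=6, Alice=0
Event 5 (Wendy -6): Wendy: 6 -> 0. State: Rupert=0, Wendy=0, Alice=0
Event 6 (Alice +2): Alice: 0 -> 2. State: Rupert=0, Wendy=0, Alice=2
Event 7 (Alice -1): Alice: 2 -> 1. State: Rupert=0, Wendy=0, Alice=1

Alice's final count: 1

Answer: 1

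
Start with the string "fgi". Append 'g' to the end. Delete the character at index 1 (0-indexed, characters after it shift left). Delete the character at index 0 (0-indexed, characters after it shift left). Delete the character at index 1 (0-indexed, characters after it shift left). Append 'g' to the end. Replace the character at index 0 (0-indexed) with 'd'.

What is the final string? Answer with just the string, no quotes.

Applying each edit step by step:
Start: "fgi"
Op 1 (append 'g'): "fgi" -> "fgig"
Op 2 (delete idx 1 = 'g'): "fgig" -> "fig"
Op 3 (delete idx 0 = 'f'): "fig" -> "ig"
Op 4 (delete idx 1 = 'g'): "ig" -> "i"
Op 5 (append 'g'): "i" -> "ig"
Op 6 (replace idx 0: 'i' -> 'd'): "ig" -> "dg"

Answer: dg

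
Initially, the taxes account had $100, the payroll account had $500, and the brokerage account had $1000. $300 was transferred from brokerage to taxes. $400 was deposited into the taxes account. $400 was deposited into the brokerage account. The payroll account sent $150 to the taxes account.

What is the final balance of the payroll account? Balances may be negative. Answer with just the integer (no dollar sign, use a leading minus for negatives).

Tracking account balances step by step:
Start: taxes=100, payroll=500, brokerage=1000
Event 1 (transfer 300 brokerage -> taxes): brokerage: 1000 - 300 = 700, taxes: 100 + 300 = 400. Balances: taxes=400, payroll=500, brokerage=700
Event 2 (deposit 400 to taxes): taxes: 400 + 400 = 800. Balances: taxes=800, payroll=500, brokerage=700
Event 3 (deposit 400 to brokerage): brokerage: 700 + 400 = 1100. Balances: taxes=800, payroll=500, brokerage=1100
Event 4 (transfer 150 payroll -> taxes): payroll: 500 - 150 = 350, taxes: 800 + 150 = 950. Balances: taxes=950, payroll=350, brokerage=1100

Final balance of payroll: 350

Answer: 350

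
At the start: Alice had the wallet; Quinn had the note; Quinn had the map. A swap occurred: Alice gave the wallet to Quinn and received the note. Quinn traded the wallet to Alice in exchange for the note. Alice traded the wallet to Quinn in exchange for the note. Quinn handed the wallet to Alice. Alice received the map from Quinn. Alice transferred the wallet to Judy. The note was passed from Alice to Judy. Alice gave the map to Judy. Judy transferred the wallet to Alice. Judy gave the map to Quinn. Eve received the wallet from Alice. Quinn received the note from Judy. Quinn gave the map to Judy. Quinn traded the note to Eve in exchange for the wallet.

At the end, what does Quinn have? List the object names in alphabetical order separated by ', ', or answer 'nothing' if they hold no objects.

Answer: wallet

Derivation:
Tracking all object holders:
Start: wallet:Alice, note:Quinn, map:Quinn
Event 1 (swap wallet<->note: now wallet:Quinn, note:Alice). State: wallet:Quinn, note:Alice, map:Quinn
Event 2 (swap wallet<->note: now wallet:Alice, note:Quinn). State: wallet:Alice, note:Quinn, map:Quinn
Event 3 (swap wallet<->note: now wallet:Quinn, note:Alice). State: wallet:Quinn, note:Alice, map:Quinn
Event 4 (give wallet: Quinn -> Alice). State: wallet:Alice, note:Alice, map:Quinn
Event 5 (give map: Quinn -> Alice). State: wallet:Alice, note:Alice, map:Alice
Event 6 (give wallet: Alice -> Judy). State: wallet:Judy, note:Alice, map:Alice
Event 7 (give note: Alice -> Judy). State: wallet:Judy, note:Judy, map:Alice
Event 8 (give map: Alice -> Judy). State: wallet:Judy, note:Judy, map:Judy
Event 9 (give wallet: Judy -> Alice). State: wallet:Alice, note:Judy, map:Judy
Event 10 (give map: Judy -> Quinn). State: wallet:Alice, note:Judy, map:Quinn
Event 11 (give wallet: Alice -> Eve). State: wallet:Eve, note:Judy, map:Quinn
Event 12 (give note: Judy -> Quinn). State: wallet:Eve, note:Quinn, map:Quinn
Event 13 (give map: Quinn -> Judy). State: wallet:Eve, note:Quinn, map:Judy
Event 14 (swap note<->wallet: now note:Eve, wallet:Quinn). State: wallet:Quinn, note:Eve, map:Judy

Final state: wallet:Quinn, note:Eve, map:Judy
Quinn holds: wallet.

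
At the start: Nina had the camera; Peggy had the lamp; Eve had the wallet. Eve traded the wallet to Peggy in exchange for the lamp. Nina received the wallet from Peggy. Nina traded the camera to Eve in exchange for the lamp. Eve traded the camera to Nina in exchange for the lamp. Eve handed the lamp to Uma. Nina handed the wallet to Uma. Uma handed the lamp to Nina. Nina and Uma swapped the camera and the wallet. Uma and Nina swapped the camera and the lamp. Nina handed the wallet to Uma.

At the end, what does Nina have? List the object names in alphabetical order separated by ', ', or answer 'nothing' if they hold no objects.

Answer: camera

Derivation:
Tracking all object holders:
Start: camera:Nina, lamp:Peggy, wallet:Eve
Event 1 (swap wallet<->lamp: now wallet:Peggy, lamp:Eve). State: camera:Nina, lamp:Eve, wallet:Peggy
Event 2 (give wallet: Peggy -> Nina). State: camera:Nina, lamp:Eve, wallet:Nina
Event 3 (swap camera<->lamp: now camera:Eve, lamp:Nina). State: camera:Eve, lamp:Nina, wallet:Nina
Event 4 (swap camera<->lamp: now camera:Nina, lamp:Eve). State: camera:Nina, lamp:Eve, wallet:Nina
Event 5 (give lamp: Eve -> Uma). State: camera:Nina, lamp:Uma, wallet:Nina
Event 6 (give wallet: Nina -> Uma). State: camera:Nina, lamp:Uma, wallet:Uma
Event 7 (give lamp: Uma -> Nina). State: camera:Nina, lamp:Nina, wallet:Uma
Event 8 (swap camera<->wallet: now camera:Uma, wallet:Nina). State: camera:Uma, lamp:Nina, wallet:Nina
Event 9 (swap camera<->lamp: now camera:Nina, lamp:Uma). State: camera:Nina, lamp:Uma, wallet:Nina
Event 10 (give wallet: Nina -> Uma). State: camera:Nina, lamp:Uma, wallet:Uma

Final state: camera:Nina, lamp:Uma, wallet:Uma
Nina holds: camera.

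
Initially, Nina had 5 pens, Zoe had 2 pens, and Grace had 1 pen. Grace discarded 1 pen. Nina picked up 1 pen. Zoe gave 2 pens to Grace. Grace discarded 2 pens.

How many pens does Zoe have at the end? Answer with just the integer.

Tracking counts step by step:
Start: Nina=5, Zoe=2, Grace=1
Event 1 (Grace -1): Grace: 1 -> 0. State: Nina=5, Zoe=2, Grace=0
Event 2 (Nina +1): Nina: 5 -> 6. State: Nina=6, Zoe=2, Grace=0
Event 3 (Zoe -> Grace, 2): Zoe: 2 -> 0, Grace: 0 -> 2. State: Nina=6, Zoe=0, Grace=2
Event 4 (Grace -2): Grace: 2 -> 0. State: Nina=6, Zoe=0, Grace=0

Zoe's final count: 0

Answer: 0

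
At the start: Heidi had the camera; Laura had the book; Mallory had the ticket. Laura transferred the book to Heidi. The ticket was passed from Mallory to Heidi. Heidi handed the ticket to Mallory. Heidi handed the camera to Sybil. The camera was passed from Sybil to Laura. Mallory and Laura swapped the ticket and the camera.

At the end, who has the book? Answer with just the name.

Answer: Heidi

Derivation:
Tracking all object holders:
Start: camera:Heidi, book:Laura, ticket:Mallory
Event 1 (give book: Laura -> Heidi). State: camera:Heidi, book:Heidi, ticket:Mallory
Event 2 (give ticket: Mallory -> Heidi). State: camera:Heidi, book:Heidi, ticket:Heidi
Event 3 (give ticket: Heidi -> Mallory). State: camera:Heidi, book:Heidi, ticket:Mallory
Event 4 (give camera: Heidi -> Sybil). State: camera:Sybil, book:Heidi, ticket:Mallory
Event 5 (give camera: Sybil -> Laura). State: camera:Laura, book:Heidi, ticket:Mallory
Event 6 (swap ticket<->camera: now ticket:Laura, camera:Mallory). State: camera:Mallory, book:Heidi, ticket:Laura

Final state: camera:Mallory, book:Heidi, ticket:Laura
The book is held by Heidi.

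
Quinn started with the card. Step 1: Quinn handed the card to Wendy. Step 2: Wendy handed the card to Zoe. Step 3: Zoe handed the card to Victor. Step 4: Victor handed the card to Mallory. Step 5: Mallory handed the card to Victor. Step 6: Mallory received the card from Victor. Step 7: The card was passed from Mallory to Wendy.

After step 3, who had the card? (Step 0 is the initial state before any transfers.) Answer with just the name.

Answer: Victor

Derivation:
Tracking the card holder through step 3:
After step 0 (start): Quinn
After step 1: Wendy
After step 2: Zoe
After step 3: Victor

At step 3, the holder is Victor.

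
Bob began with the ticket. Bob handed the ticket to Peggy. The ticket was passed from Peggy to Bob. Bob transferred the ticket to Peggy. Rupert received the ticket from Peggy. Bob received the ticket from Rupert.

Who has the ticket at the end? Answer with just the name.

Tracking the ticket through each event:
Start: Bob has the ticket.
After event 1: Peggy has the ticket.
After event 2: Bob has the ticket.
After event 3: Peggy has the ticket.
After event 4: Rupert has the ticket.
After event 5: Bob has the ticket.

Answer: Bob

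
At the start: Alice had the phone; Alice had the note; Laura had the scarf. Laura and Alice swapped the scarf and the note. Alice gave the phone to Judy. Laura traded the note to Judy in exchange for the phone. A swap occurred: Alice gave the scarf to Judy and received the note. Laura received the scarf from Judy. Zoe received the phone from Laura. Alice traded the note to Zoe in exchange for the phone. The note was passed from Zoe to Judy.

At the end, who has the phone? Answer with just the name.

Tracking all object holders:
Start: phone:Alice, note:Alice, scarf:Laura
Event 1 (swap scarf<->note: now scarf:Alice, note:Laura). State: phone:Alice, note:Laura, scarf:Alice
Event 2 (give phone: Alice -> Judy). State: phone:Judy, note:Laura, scarf:Alice
Event 3 (swap note<->phone: now note:Judy, phone:Laura). State: phone:Laura, note:Judy, scarf:Alice
Event 4 (swap scarf<->note: now scarf:Judy, note:Alice). State: phone:Laura, note:Alice, scarf:Judy
Event 5 (give scarf: Judy -> Laura). State: phone:Laura, note:Alice, scarf:Laura
Event 6 (give phone: Laura -> Zoe). State: phone:Zoe, note:Alice, scarf:Laura
Event 7 (swap note<->phone: now note:Zoe, phone:Alice). State: phone:Alice, note:Zoe, scarf:Laura
Event 8 (give note: Zoe -> Judy). State: phone:Alice, note:Judy, scarf:Laura

Final state: phone:Alice, note:Judy, scarf:Laura
The phone is held by Alice.

Answer: Alice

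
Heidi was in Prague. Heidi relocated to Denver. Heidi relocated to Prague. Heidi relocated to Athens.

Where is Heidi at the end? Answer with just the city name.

Answer: Athens

Derivation:
Tracking Heidi's location:
Start: Heidi is in Prague.
After move 1: Prague -> Denver. Heidi is in Denver.
After move 2: Denver -> Prague. Heidi is in Prague.
After move 3: Prague -> Athens. Heidi is in Athens.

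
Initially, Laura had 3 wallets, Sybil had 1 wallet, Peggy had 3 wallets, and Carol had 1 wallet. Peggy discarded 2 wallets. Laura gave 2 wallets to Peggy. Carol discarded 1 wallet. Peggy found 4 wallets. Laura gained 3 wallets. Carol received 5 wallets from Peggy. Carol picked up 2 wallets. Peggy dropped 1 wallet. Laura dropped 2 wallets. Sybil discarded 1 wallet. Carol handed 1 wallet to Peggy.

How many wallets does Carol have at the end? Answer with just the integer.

Answer: 6

Derivation:
Tracking counts step by step:
Start: Laura=3, Sybil=1, Peggy=3, Carol=1
Event 1 (Peggy -2): Peggy: 3 -> 1. State: Laura=3, Sybil=1, Peggy=1, Carol=1
Event 2 (Laura -> Peggy, 2): Laura: 3 -> 1, Peggy: 1 -> 3. State: Laura=1, Sybil=1, Peggy=3, Carol=1
Event 3 (Carol -1): Carol: 1 -> 0. State: Laura=1, Sybil=1, Peggy=3, Carol=0
Event 4 (Peggy +4): Peggy: 3 -> 7. State: Laura=1, Sybil=1, Peggy=7, Carol=0
Event 5 (Laura +3): Laura: 1 -> 4. State: Laura=4, Sybil=1, Peggy=7, Carol=0
Event 6 (Peggy -> Carol, 5): Peggy: 7 -> 2, Carol: 0 -> 5. State: Laura=4, Sybil=1, Peggy=2, Carol=5
Event 7 (Carol +2): Carol: 5 -> 7. State: Laura=4, Sybil=1, Peggy=2, Carol=7
Event 8 (Peggy -1): Peggy: 2 -> 1. State: Laura=4, Sybil=1, Peggy=1, Carol=7
Event 9 (Laura -2): Laura: 4 -> 2. State: Laura=2, Sybil=1, Peggy=1, Carol=7
Event 10 (Sybil -1): Sybil: 1 -> 0. State: Laura=2, Sybil=0, Peggy=1, Carol=7
Event 11 (Carol -> Peggy, 1): Carol: 7 -> 6, Peggy: 1 -> 2. State: Laura=2, Sybil=0, Peggy=2, Carol=6

Carol's final count: 6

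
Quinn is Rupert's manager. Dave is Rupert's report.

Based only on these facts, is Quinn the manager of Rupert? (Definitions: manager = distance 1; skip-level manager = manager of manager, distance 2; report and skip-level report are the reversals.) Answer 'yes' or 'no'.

Reconstructing the manager chain from the given facts:
  Quinn -> Rupert -> Dave
(each arrow means 'manager of the next')
Positions in the chain (0 = top):
  position of Quinn: 0
  position of Rupert: 1
  position of Dave: 2

Quinn is at position 0, Rupert is at position 1; signed distance (j - i) = 1.
'manager' requires j - i = 1. Actual distance is 1, so the relation HOLDS.

Answer: yes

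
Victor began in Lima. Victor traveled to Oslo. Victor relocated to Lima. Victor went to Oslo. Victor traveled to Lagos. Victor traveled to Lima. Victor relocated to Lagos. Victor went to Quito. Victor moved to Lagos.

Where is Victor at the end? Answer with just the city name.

Tracking Victor's location:
Start: Victor is in Lima.
After move 1: Lima -> Oslo. Victor is in Oslo.
After move 2: Oslo -> Lima. Victor is in Lima.
After move 3: Lima -> Oslo. Victor is in Oslo.
After move 4: Oslo -> Lagos. Victor is in Lagos.
After move 5: Lagos -> Lima. Victor is in Lima.
After move 6: Lima -> Lagos. Victor is in Lagos.
After move 7: Lagos -> Quito. Victor is in Quito.
After move 8: Quito -> Lagos. Victor is in Lagos.

Answer: Lagos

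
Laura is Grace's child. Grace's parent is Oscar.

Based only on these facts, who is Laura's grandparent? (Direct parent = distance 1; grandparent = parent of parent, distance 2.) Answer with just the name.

Reconstructing the parent chain from the given facts:
  Oscar -> Grace -> Laura
(each arrow means 'parent of the next')
Positions in the chain (0 = top):
  position of Oscar: 0
  position of Grace: 1
  position of Laura: 2

Laura is at position 2; the grandparent is 2 steps up the chain, i.e. position 0: Oscar.

Answer: Oscar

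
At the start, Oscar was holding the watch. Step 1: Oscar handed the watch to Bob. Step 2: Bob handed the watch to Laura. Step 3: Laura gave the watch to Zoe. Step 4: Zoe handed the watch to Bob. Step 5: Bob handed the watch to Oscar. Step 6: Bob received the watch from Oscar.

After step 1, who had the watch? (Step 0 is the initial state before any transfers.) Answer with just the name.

Answer: Bob

Derivation:
Tracking the watch holder through step 1:
After step 0 (start): Oscar
After step 1: Bob

At step 1, the holder is Bob.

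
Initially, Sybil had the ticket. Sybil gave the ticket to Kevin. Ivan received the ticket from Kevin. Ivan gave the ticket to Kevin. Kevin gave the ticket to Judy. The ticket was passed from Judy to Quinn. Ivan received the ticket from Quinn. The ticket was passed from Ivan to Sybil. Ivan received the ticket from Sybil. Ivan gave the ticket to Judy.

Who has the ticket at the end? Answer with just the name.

Tracking the ticket through each event:
Start: Sybil has the ticket.
After event 1: Kevin has the ticket.
After event 2: Ivan has the ticket.
After event 3: Kevin has the ticket.
After event 4: Judy has the ticket.
After event 5: Quinn has the ticket.
After event 6: Ivan has the ticket.
After event 7: Sybil has the ticket.
After event 8: Ivan has the ticket.
After event 9: Judy has the ticket.

Answer: Judy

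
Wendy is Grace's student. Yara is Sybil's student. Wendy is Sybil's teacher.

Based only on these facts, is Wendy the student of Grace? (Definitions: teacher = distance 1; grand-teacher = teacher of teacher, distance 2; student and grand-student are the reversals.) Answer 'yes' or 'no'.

Reconstructing the teacher chain from the given facts:
  Grace -> Wendy -> Sybil -> Yara
(each arrow means 'teacher of the next')
Positions in the chain (0 = top):
  position of Grace: 0
  position of Wendy: 1
  position of Sybil: 2
  position of Yara: 3

Wendy is at position 1, Grace is at position 0; signed distance (j - i) = -1.
'student' requires j - i = -1. Actual distance is -1, so the relation HOLDS.

Answer: yes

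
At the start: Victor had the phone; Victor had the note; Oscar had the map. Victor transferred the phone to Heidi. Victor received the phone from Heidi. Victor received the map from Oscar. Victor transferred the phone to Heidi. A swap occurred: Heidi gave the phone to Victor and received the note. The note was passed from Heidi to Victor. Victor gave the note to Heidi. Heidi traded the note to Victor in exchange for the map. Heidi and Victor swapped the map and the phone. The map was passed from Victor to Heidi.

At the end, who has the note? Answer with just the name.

Tracking all object holders:
Start: phone:Victor, note:Victor, map:Oscar
Event 1 (give phone: Victor -> Heidi). State: phone:Heidi, note:Victor, map:Oscar
Event 2 (give phone: Heidi -> Victor). State: phone:Victor, note:Victor, map:Oscar
Event 3 (give map: Oscar -> Victor). State: phone:Victor, note:Victor, map:Victor
Event 4 (give phone: Victor -> Heidi). State: phone:Heidi, note:Victor, map:Victor
Event 5 (swap phone<->note: now phone:Victor, note:Heidi). State: phone:Victor, note:Heidi, map:Victor
Event 6 (give note: Heidi -> Victor). State: phone:Victor, note:Victor, map:Victor
Event 7 (give note: Victor -> Heidi). State: phone:Victor, note:Heidi, map:Victor
Event 8 (swap note<->map: now note:Victor, map:Heidi). State: phone:Victor, note:Victor, map:Heidi
Event 9 (swap map<->phone: now map:Victor, phone:Heidi). State: phone:Heidi, note:Victor, map:Victor
Event 10 (give map: Victor -> Heidi). State: phone:Heidi, note:Victor, map:Heidi

Final state: phone:Heidi, note:Victor, map:Heidi
The note is held by Victor.

Answer: Victor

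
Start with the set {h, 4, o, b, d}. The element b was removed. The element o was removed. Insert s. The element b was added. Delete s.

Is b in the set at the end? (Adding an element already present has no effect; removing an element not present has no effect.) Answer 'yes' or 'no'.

Tracking the set through each operation:
Start: {4, b, d, h, o}
Event 1 (remove b): removed. Set: {4, d, h, o}
Event 2 (remove o): removed. Set: {4, d, h}
Event 3 (add s): added. Set: {4, d, h, s}
Event 4 (add b): added. Set: {4, b, d, h, s}
Event 5 (remove s): removed. Set: {4, b, d, h}

Final set: {4, b, d, h} (size 4)
b is in the final set.

Answer: yes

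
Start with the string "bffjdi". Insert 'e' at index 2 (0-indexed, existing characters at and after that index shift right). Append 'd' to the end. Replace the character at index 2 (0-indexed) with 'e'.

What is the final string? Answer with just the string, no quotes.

Answer: bfefjdid

Derivation:
Applying each edit step by step:
Start: "bffjdi"
Op 1 (insert 'e' at idx 2): "bffjdi" -> "bfefjdi"
Op 2 (append 'd'): "bfefjdi" -> "bfefjdid"
Op 3 (replace idx 2: 'e' -> 'e'): "bfefjdid" -> "bfefjdid"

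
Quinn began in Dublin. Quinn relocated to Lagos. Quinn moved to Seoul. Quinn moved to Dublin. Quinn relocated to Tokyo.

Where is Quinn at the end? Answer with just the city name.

Answer: Tokyo

Derivation:
Tracking Quinn's location:
Start: Quinn is in Dublin.
After move 1: Dublin -> Lagos. Quinn is in Lagos.
After move 2: Lagos -> Seoul. Quinn is in Seoul.
After move 3: Seoul -> Dublin. Quinn is in Dublin.
After move 4: Dublin -> Tokyo. Quinn is in Tokyo.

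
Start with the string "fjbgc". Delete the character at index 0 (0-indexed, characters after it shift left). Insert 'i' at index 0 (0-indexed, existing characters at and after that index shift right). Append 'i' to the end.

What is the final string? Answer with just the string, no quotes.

Applying each edit step by step:
Start: "fjbgc"
Op 1 (delete idx 0 = 'f'): "fjbgc" -> "jbgc"
Op 2 (insert 'i' at idx 0): "jbgc" -> "ijbgc"
Op 3 (append 'i'): "ijbgc" -> "ijbgci"

Answer: ijbgci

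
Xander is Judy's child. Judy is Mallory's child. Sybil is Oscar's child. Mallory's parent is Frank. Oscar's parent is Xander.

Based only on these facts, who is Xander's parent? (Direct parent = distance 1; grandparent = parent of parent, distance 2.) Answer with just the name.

Answer: Judy

Derivation:
Reconstructing the parent chain from the given facts:
  Frank -> Mallory -> Judy -> Xander -> Oscar -> Sybil
(each arrow means 'parent of the next')
Positions in the chain (0 = top):
  position of Frank: 0
  position of Mallory: 1
  position of Judy: 2
  position of Xander: 3
  position of Oscar: 4
  position of Sybil: 5

Xander is at position 3; the parent is 1 step up the chain, i.e. position 2: Judy.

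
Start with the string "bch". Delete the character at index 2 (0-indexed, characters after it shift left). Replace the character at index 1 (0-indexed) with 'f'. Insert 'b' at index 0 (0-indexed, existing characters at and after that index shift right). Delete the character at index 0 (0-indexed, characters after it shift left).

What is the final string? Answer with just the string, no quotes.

Applying each edit step by step:
Start: "bch"
Op 1 (delete idx 2 = 'h'): "bch" -> "bc"
Op 2 (replace idx 1: 'c' -> 'f'): "bc" -> "bf"
Op 3 (insert 'b' at idx 0): "bf" -> "bbf"
Op 4 (delete idx 0 = 'b'): "bbf" -> "bf"

Answer: bf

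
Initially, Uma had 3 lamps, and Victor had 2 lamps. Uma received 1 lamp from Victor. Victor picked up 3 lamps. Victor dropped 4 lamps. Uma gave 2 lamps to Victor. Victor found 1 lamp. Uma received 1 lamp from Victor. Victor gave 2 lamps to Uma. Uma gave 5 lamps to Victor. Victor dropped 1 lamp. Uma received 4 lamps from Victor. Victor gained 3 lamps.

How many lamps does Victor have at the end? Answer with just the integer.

Tracking counts step by step:
Start: Uma=3, Victor=2
Event 1 (Victor -> Uma, 1): Victor: 2 -> 1, Uma: 3 -> 4. State: Uma=4, Victor=1
Event 2 (Victor +3): Victor: 1 -> 4. State: Uma=4, Victor=4
Event 3 (Victor -4): Victor: 4 -> 0. State: Uma=4, Victor=0
Event 4 (Uma -> Victor, 2): Uma: 4 -> 2, Victor: 0 -> 2. State: Uma=2, Victor=2
Event 5 (Victor +1): Victor: 2 -> 3. State: Uma=2, Victor=3
Event 6 (Victor -> Uma, 1): Victor: 3 -> 2, Uma: 2 -> 3. State: Uma=3, Victor=2
Event 7 (Victor -> Uma, 2): Victor: 2 -> 0, Uma: 3 -> 5. State: Uma=5, Victor=0
Event 8 (Uma -> Victor, 5): Uma: 5 -> 0, Victor: 0 -> 5. State: Uma=0, Victor=5
Event 9 (Victor -1): Victor: 5 -> 4. State: Uma=0, Victor=4
Event 10 (Victor -> Uma, 4): Victor: 4 -> 0, Uma: 0 -> 4. State: Uma=4, Victor=0
Event 11 (Victor +3): Victor: 0 -> 3. State: Uma=4, Victor=3

Victor's final count: 3

Answer: 3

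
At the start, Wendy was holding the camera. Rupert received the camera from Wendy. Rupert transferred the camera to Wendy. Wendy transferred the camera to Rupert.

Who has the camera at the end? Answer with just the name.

Answer: Rupert

Derivation:
Tracking the camera through each event:
Start: Wendy has the camera.
After event 1: Rupert has the camera.
After event 2: Wendy has the camera.
After event 3: Rupert has the camera.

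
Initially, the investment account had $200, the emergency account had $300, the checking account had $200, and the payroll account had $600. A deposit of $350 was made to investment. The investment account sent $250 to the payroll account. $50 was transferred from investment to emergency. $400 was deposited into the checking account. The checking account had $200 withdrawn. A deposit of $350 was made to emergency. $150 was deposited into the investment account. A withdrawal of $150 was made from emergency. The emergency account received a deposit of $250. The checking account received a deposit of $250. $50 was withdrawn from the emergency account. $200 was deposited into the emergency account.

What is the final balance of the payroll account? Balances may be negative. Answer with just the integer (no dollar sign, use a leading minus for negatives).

Answer: 850

Derivation:
Tracking account balances step by step:
Start: investment=200, emergency=300, checking=200, payroll=600
Event 1 (deposit 350 to investment): investment: 200 + 350 = 550. Balances: investment=550, emergency=300, checking=200, payroll=600
Event 2 (transfer 250 investment -> payroll): investment: 550 - 250 = 300, payroll: 600 + 250 = 850. Balances: investment=300, emergency=300, checking=200, payroll=850
Event 3 (transfer 50 investment -> emergency): investment: 300 - 50 = 250, emergency: 300 + 50 = 350. Balances: investment=250, emergency=350, checking=200, payroll=850
Event 4 (deposit 400 to checking): checking: 200 + 400 = 600. Balances: investment=250, emergency=350, checking=600, payroll=850
Event 5 (withdraw 200 from checking): checking: 600 - 200 = 400. Balances: investment=250, emergency=350, checking=400, payroll=850
Event 6 (deposit 350 to emergency): emergency: 350 + 350 = 700. Balances: investment=250, emergency=700, checking=400, payroll=850
Event 7 (deposit 150 to investment): investment: 250 + 150 = 400. Balances: investment=400, emergency=700, checking=400, payroll=850
Event 8 (withdraw 150 from emergency): emergency: 700 - 150 = 550. Balances: investment=400, emergency=550, checking=400, payroll=850
Event 9 (deposit 250 to emergency): emergency: 550 + 250 = 800. Balances: investment=400, emergency=800, checking=400, payroll=850
Event 10 (deposit 250 to checking): checking: 400 + 250 = 650. Balances: investment=400, emergency=800, checking=650, payroll=850
Event 11 (withdraw 50 from emergency): emergency: 800 - 50 = 750. Balances: investment=400, emergency=750, checking=650, payroll=850
Event 12 (deposit 200 to emergency): emergency: 750 + 200 = 950. Balances: investment=400, emergency=950, checking=650, payroll=850

Final balance of payroll: 850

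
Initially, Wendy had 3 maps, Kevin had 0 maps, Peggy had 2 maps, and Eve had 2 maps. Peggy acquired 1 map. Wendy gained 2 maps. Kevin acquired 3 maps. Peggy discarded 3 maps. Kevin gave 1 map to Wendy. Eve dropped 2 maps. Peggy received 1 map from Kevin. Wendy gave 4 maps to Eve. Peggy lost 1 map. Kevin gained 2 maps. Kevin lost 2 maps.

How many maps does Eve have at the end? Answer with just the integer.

Answer: 4

Derivation:
Tracking counts step by step:
Start: Wendy=3, Kevin=0, Peggy=2, Eve=2
Event 1 (Peggy +1): Peggy: 2 -> 3. State: Wendy=3, Kevin=0, Peggy=3, Eve=2
Event 2 (Wendy +2): Wendy: 3 -> 5. State: Wendy=5, Kevin=0, Peggy=3, Eve=2
Event 3 (Kevin +3): Kevin: 0 -> 3. State: Wendy=5, Kevin=3, Peggy=3, Eve=2
Event 4 (Peggy -3): Peggy: 3 -> 0. State: Wendy=5, Kevin=3, Peggy=0, Eve=2
Event 5 (Kevin -> Wendy, 1): Kevin: 3 -> 2, Wendy: 5 -> 6. State: Wendy=6, Kevin=2, Peggy=0, Eve=2
Event 6 (Eve -2): Eve: 2 -> 0. State: Wendy=6, Kevin=2, Peggy=0, Eve=0
Event 7 (Kevin -> Peggy, 1): Kevin: 2 -> 1, Peggy: 0 -> 1. State: Wendy=6, Kevin=1, Peggy=1, Eve=0
Event 8 (Wendy -> Eve, 4): Wendy: 6 -> 2, Eve: 0 -> 4. State: Wendy=2, Kevin=1, Peggy=1, Eve=4
Event 9 (Peggy -1): Peggy: 1 -> 0. State: Wendy=2, Kevin=1, Peggy=0, Eve=4
Event 10 (Kevin +2): Kevin: 1 -> 3. State: Wendy=2, Kevin=3, Peggy=0, Eve=4
Event 11 (Kevin -2): Kevin: 3 -> 1. State: Wendy=2, Kevin=1, Peggy=0, Eve=4

Eve's final count: 4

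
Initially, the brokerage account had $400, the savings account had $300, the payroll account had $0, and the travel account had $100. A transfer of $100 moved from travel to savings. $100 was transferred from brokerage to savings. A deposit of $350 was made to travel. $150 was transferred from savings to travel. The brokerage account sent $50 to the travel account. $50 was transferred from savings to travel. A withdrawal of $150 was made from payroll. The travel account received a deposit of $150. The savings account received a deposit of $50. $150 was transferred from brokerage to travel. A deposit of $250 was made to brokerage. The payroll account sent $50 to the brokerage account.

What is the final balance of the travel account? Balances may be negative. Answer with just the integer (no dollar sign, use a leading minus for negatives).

Answer: 900

Derivation:
Tracking account balances step by step:
Start: brokerage=400, savings=300, payroll=0, travel=100
Event 1 (transfer 100 travel -> savings): travel: 100 - 100 = 0, savings: 300 + 100 = 400. Balances: brokerage=400, savings=400, payroll=0, travel=0
Event 2 (transfer 100 brokerage -> savings): brokerage: 400 - 100 = 300, savings: 400 + 100 = 500. Balances: brokerage=300, savings=500, payroll=0, travel=0
Event 3 (deposit 350 to travel): travel: 0 + 350 = 350. Balances: brokerage=300, savings=500, payroll=0, travel=350
Event 4 (transfer 150 savings -> travel): savings: 500 - 150 = 350, travel: 350 + 150 = 500. Balances: brokerage=300, savings=350, payroll=0, travel=500
Event 5 (transfer 50 brokerage -> travel): brokerage: 300 - 50 = 250, travel: 500 + 50 = 550. Balances: brokerage=250, savings=350, payroll=0, travel=550
Event 6 (transfer 50 savings -> travel): savings: 350 - 50 = 300, travel: 550 + 50 = 600. Balances: brokerage=250, savings=300, payroll=0, travel=600
Event 7 (withdraw 150 from payroll): payroll: 0 - 150 = -150. Balances: brokerage=250, savings=300, payroll=-150, travel=600
Event 8 (deposit 150 to travel): travel: 600 + 150 = 750. Balances: brokerage=250, savings=300, payroll=-150, travel=750
Event 9 (deposit 50 to savings): savings: 300 + 50 = 350. Balances: brokerage=250, savings=350, payroll=-150, travel=750
Event 10 (transfer 150 brokerage -> travel): brokerage: 250 - 150 = 100, travel: 750 + 150 = 900. Balances: brokerage=100, savings=350, payroll=-150, travel=900
Event 11 (deposit 250 to brokerage): brokerage: 100 + 250 = 350. Balances: brokerage=350, savings=350, payroll=-150, travel=900
Event 12 (transfer 50 payroll -> brokerage): payroll: -150 - 50 = -200, brokerage: 350 + 50 = 400. Balances: brokerage=400, savings=350, payroll=-200, travel=900

Final balance of travel: 900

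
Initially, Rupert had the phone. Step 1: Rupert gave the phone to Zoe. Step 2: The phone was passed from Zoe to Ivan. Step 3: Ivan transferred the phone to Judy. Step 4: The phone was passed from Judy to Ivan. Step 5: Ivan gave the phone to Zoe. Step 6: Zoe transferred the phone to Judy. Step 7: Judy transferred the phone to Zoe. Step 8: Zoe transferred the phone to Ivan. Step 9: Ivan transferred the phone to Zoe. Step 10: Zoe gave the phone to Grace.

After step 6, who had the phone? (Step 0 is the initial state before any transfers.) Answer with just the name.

Tracking the phone holder through step 6:
After step 0 (start): Rupert
After step 1: Zoe
After step 2: Ivan
After step 3: Judy
After step 4: Ivan
After step 5: Zoe
After step 6: Judy

At step 6, the holder is Judy.

Answer: Judy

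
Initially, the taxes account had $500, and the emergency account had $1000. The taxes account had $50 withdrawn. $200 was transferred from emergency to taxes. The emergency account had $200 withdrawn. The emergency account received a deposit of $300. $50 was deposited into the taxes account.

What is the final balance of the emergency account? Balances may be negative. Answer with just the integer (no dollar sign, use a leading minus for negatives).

Tracking account balances step by step:
Start: taxes=500, emergency=1000
Event 1 (withdraw 50 from taxes): taxes: 500 - 50 = 450. Balances: taxes=450, emergency=1000
Event 2 (transfer 200 emergency -> taxes): emergency: 1000 - 200 = 800, taxes: 450 + 200 = 650. Balances: taxes=650, emergency=800
Event 3 (withdraw 200 from emergency): emergency: 800 - 200 = 600. Balances: taxes=650, emergency=600
Event 4 (deposit 300 to emergency): emergency: 600 + 300 = 900. Balances: taxes=650, emergency=900
Event 5 (deposit 50 to taxes): taxes: 650 + 50 = 700. Balances: taxes=700, emergency=900

Final balance of emergency: 900

Answer: 900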